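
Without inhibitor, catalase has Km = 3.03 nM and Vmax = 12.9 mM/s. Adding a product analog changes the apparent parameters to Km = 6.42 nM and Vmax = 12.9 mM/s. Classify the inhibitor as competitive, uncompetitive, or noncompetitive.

Km increases (3.03 → 6.42 nM) while Vmax is unchanged — the hallmark of competitive inhibition.

competitive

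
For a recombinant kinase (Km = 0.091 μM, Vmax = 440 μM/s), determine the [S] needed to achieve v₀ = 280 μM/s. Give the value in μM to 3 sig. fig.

Rearranging v = Vmax[S]/(Km+[S]) gives [S] = Km·v/(Vmax − v).
[S] = 0.091 × 280 / (440 − 280) = 25.48/160.0 = 0.159 μM.

0.159 μM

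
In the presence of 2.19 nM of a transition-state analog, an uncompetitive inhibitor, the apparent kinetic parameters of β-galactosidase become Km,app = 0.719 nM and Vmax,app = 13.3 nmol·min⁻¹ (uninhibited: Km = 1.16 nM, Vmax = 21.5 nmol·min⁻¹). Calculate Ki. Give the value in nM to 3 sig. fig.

Uncompetitive: Vmax,app = Vmax/α (and Km,app = Km/α) with α = 1 + [I]/Ki.
α = Vmax/Vmax,app = 21.5/13.3 = 1.617.
Since α = 1 + [I]/Ki, [I]/Ki = 1.617 − 1 = 0.6165 and Ki = 2.19/0.6165 = 3.55 nM.

3.55 nM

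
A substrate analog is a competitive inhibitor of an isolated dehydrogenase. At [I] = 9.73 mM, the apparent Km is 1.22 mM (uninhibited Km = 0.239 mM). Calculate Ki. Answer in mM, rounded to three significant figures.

Competitive: Km,app = α·Km with α = 1 + [I]/Ki.
α = Km,app/Km = 1.22/0.239 = 5.105.
Since α = 1 + [I]/Ki, [I]/Ki = 5.105 − 1 = 4.105 and Ki = 9.73/4.105 = 2.37 mM.

2.37 mM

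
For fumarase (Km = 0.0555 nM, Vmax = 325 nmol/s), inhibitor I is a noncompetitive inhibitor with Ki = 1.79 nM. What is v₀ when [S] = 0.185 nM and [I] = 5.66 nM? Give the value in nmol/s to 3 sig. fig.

60.1 nmol/s

α = 1 + [I]/Ki = 1 + 5.66/1.79 = 4.162.
For a noncompetitive inhibitor, Vmax is reduced to Vmax/α while Km is unchanged: Km,app = 0.0555 nM, Vmax,app = 78.1 nmol/s.
v = Vmax,app·[S]/(Km,app + [S]) = 78.1 × 0.185/(0.0555 + 0.185) = 60.1 nmol/s.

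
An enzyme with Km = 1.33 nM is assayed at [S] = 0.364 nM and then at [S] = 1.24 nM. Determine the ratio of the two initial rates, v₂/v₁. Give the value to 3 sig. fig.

The fractional saturations are [S]/(Km+[S]) = 0.364/1.694 = 0.2149 and 1.24/2.570 = 0.4825.
v₂/v₁ is just their ratio: 0.4825/0.2149 = 2.25.

2.25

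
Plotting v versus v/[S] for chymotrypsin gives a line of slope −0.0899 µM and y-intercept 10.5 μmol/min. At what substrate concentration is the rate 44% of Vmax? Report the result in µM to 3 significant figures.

The Eadie–Hofstee slope gives Km = 0.0899 µM (slope = −Km).
v/Vmax = [S]/(Km+[S]) = 0.44 ⇒ [S] = Km·0.44/(1−0.44) = 0.0899 × 0.7857 = 0.0706 µM.

0.0706 µM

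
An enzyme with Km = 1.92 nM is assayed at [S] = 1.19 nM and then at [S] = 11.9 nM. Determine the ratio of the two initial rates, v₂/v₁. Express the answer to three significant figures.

The fractional saturations are [S]/(Km+[S]) = 1.19/3.110 = 0.3826 and 11.9/13.82 = 0.8611.
v₂/v₁ is just their ratio: 0.8611/0.3826 = 2.25.

2.25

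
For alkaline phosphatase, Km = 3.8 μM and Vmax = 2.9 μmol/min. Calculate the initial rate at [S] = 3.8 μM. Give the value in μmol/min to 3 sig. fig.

[S]/(Km+[S]) = 3.8/7.600 = 0.5000, the fractional saturation.
v = 0.5000 × Vmax = 0.5000 × 2.9 = 1.45 μmol/min.

1.45 μmol/min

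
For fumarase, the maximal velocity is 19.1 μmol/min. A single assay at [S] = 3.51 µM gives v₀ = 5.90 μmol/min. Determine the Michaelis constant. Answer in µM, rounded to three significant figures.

From v = Vmax[S]/(Km+[S]), Km = [S](Vmax − v)/v.
Km = 3.51 × (19.1 − 5.90) / 5.90 = 46.33/5.90 = 7.85 µM.

7.85 µM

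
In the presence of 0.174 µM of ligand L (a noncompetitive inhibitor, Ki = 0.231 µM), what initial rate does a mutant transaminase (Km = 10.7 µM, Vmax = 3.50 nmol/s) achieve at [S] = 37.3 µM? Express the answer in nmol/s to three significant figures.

α = 1 + [I]/Ki = 1 + 0.174/0.231 = 1.753.
For a noncompetitive inhibitor, Vmax is reduced to Vmax/α while Km is unchanged: Km,app = 10.7 µM, Vmax,app = 2.00 nmol/s.
v = Vmax,app·[S]/(Km,app + [S]) = 2.00 × 37.3/(10.7 + 37.3) = 1.55 nmol/s.

1.55 nmol/s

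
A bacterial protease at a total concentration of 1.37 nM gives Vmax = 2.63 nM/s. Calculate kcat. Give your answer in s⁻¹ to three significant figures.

1.92 s⁻¹

kcat = Vmax/[E]total = 2.63 nM/s / 1.37 nM = 1.92 s⁻¹.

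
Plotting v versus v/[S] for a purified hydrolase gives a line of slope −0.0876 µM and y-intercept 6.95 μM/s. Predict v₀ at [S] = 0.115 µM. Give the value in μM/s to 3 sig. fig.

3.94 μM/s

In the Eadie–Hofstee form v = Vmax − Km·(v/[S]), the slope is −Km and the intercept is Vmax, so Km = 0.0876 µM and Vmax = 6.95 μM/s.
v = 6.95 × 0.115/(0.0876 + 0.115) = 3.94 μM/s.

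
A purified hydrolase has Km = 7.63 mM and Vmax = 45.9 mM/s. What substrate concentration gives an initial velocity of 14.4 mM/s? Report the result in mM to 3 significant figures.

The required fractional saturation is v/Vmax = 14.4/45.9 = 0.3137.
Then [S]/(Km+[S]) = 0.3137 ⇒ [S] = 7.63 × 0.3137/(1 − 0.3137) = 3.49 mM.

3.49 mM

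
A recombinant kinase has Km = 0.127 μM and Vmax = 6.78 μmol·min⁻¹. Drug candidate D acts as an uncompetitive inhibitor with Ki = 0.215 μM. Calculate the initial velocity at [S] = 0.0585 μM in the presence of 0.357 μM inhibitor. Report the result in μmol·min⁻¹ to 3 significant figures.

α = 1 + [I]/Ki = 1 + 0.357/0.215 = 2.660.
For an uncompetitive inhibitor, both parameters are divided by α, giving Vmax/α and Km/α: Km,app = 0.0477 μM, Vmax,app = 2.55 μmol·min⁻¹.
v = Vmax,app·[S]/(Km,app + [S]) = 2.55 × 0.0585/(0.0477 + 0.0585) = 1.40 μmol·min⁻¹.

1.40 μmol·min⁻¹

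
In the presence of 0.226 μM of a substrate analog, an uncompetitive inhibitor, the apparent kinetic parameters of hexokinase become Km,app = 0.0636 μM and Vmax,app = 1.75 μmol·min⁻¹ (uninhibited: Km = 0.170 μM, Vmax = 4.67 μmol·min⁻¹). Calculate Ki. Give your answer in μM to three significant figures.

Uncompetitive: Vmax,app = Vmax/α (and Km,app = Km/α) with α = 1 + [I]/Ki.
α = Vmax/Vmax,app = 4.67/1.75 = 2.669.
Ki = [I]/(α − 1) = 0.226/1.669 = 0.135 μM.

0.135 μM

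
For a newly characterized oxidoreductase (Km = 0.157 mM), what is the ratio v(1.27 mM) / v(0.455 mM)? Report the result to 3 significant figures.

1.20

Since Vmax cancels, v₂/v₁ = [S]₂(Km+[S]₁) / [S]₁(Km+[S]₂).
= 1.27×(0.157+0.455) / (0.455×(0.157+1.27)) = 0.7772/0.6493 = 1.20.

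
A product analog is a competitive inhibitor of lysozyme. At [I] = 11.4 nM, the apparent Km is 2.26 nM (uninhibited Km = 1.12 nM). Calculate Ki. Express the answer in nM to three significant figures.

Competitive: Km,app = α·Km with α = 1 + [I]/Ki.
α = Km,app/Km = 2.26/1.12 = 2.018.
Since α = 1 + [I]/Ki, [I]/Ki = 2.018 − 1 = 1.018 and Ki = 11.4/1.018 = 11.2 nM.

11.2 nM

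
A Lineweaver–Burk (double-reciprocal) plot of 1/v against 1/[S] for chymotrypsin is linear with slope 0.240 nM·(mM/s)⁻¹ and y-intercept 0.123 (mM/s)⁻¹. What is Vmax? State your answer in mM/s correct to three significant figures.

The y-intercept of a Lineweaver–Burk plot equals 1/Vmax, so Vmax = 1/0.123 = 8.13 mM/s.

8.13 mM/s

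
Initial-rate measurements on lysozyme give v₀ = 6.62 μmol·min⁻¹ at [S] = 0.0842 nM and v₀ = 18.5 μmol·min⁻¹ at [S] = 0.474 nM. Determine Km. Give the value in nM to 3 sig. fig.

0.300 nM

From v = Vmax[S]/(Km+[S]), each point gives Vmax = v(Km+[S])/[S].
Equating: 6.62(Km+0.0842)/0.0842 = 18.5(Km+0.474)/0.474.
78.62·Km + 6.62 = 39.03·Km + 18.5, so (78.62 − 39.03)·Km = 18.5 − 6.62.
Km = 11.88/39.59 = 0.300 nM; then Vmax = 6.62(0.300+0.0842)/0.0842 = 30.2 μmol·min⁻¹.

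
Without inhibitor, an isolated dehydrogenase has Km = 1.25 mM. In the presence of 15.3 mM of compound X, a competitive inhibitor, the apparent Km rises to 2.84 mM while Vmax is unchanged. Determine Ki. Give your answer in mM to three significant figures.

Competitive: Km,app = α·Km with α = 1 + [I]/Ki.
α = Km,app/Km = 2.84/1.25 = 2.272.
Since α = 1 + [I]/Ki, [I]/Ki = 2.272 − 1 = 1.272 and Ki = 15.3/1.272 = 12.0 mM.

12.0 mM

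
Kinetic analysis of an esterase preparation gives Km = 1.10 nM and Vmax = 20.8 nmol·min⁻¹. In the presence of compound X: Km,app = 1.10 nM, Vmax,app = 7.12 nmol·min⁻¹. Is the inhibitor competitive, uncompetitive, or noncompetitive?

Vmax decreases (20.8 → 7.12 nmol·min⁻¹) while Km is unchanged — pure noncompetitive inhibition.

noncompetitive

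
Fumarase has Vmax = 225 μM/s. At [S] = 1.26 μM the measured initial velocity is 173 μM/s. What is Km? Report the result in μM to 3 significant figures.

From v = Vmax[S]/(Km+[S]), Km = [S](Vmax − v)/v.
Km = 1.26 × (225 − 173) / 173 = 65.52/173 = 0.379 μM.

0.379 μM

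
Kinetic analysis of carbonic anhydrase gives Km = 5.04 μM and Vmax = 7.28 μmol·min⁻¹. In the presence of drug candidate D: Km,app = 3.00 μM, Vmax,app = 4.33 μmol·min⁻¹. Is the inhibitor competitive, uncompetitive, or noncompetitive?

uncompetitive

Both Km and Vmax decrease by the same factor (~1.68-fold) — characteristic of uncompetitive inhibition.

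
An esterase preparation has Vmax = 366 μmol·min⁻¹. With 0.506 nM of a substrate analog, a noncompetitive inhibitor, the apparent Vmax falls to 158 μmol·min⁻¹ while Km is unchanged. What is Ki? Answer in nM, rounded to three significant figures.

0.384 nM

Noncompetitive: Vmax,app = Vmax/α with α = 1 + [I]/Ki.
α = Vmax/Vmax,app = 366/158 = 2.316.
Since α = 1 + [I]/Ki, [I]/Ki = 2.316 − 1 = 1.316 and Ki = 0.506/1.316 = 0.384 nM.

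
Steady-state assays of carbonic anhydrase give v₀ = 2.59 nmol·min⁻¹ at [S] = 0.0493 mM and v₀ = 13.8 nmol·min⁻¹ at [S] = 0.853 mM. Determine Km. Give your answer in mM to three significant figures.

From v = Vmax[S]/(Km+[S]), each point gives Vmax = v(Km+[S])/[S].
Equating: 2.59(Km+0.0493)/0.0493 = 13.8(Km+0.853)/0.853.
52.54·Km + 2.59 = 16.18·Km + 13.8, so (52.54 − 16.18)·Km = 13.8 − 2.59.
Km = 11.21/36.36 = 0.308 mM; then Vmax = 2.59(0.308+0.0493)/0.0493 = 18.8 nmol·min⁻¹.

0.308 mM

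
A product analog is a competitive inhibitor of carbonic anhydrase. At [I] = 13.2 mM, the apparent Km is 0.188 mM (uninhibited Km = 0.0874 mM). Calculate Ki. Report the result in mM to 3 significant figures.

11.5 mM

Competitive: Km,app = α·Km with α = 1 + [I]/Ki.
α = Km,app/Km = 0.188/0.0874 = 2.151.
Since α = 1 + [I]/Ki, [I]/Ki = 2.151 − 1 = 1.151 and Ki = 13.2/1.151 = 11.5 mM.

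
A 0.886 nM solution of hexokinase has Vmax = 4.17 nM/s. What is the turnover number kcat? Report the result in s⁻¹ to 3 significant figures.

kcat = Vmax/[E]total = 4.17 nM/s / 0.886 nM = 4.71 s⁻¹.

4.71 s⁻¹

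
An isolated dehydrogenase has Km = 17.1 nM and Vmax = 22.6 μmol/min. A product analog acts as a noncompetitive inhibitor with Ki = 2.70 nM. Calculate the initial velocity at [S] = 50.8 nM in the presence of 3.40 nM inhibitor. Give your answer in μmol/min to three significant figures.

α = 1 + [I]/Ki = 1 + 3.40/2.70 = 2.259.
For a noncompetitive inhibitor, Vmax is reduced to Vmax/α while Km is unchanged: Km,app = 17.1 nM, Vmax,app = 10.0 μmol/min.
v = Vmax,app·[S]/(Km,app + [S]) = 10.0 × 50.8/(17.1 + 50.8) = 7.48 μmol/min.

7.48 μmol/min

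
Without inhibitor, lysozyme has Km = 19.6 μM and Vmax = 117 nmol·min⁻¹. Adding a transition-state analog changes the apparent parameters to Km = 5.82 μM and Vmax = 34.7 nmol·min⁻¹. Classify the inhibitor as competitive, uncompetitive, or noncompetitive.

Both Km and Vmax decrease by the same factor (~3.37-fold) — characteristic of uncompetitive inhibition.

uncompetitive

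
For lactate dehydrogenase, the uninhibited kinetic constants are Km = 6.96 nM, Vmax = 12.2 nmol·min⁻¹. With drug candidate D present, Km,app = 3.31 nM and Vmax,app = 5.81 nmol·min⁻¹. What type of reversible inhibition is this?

Both Km and Vmax decrease by the same factor (~2.10-fold) — characteristic of uncompetitive inhibition.

uncompetitive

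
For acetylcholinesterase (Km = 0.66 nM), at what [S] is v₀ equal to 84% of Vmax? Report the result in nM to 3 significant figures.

3.46 nM

v/Vmax = [S]/(Km+[S]) = 0.84, so [S] = Km·0.84/(1 − 0.84) = 0.66 × 5.250.
[S] = 3.46 nM.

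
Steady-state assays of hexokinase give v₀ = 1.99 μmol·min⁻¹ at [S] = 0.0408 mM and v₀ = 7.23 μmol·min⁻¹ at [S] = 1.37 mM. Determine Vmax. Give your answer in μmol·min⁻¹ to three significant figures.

7.87 μmol·min⁻¹

From v = Vmax[S]/(Km+[S]), each point gives Vmax = v(Km+[S])/[S].
Equating: 1.99(Km+0.0408)/0.0408 = 7.23(Km+1.37)/1.37.
48.77·Km + 1.99 = 5.277·Km + 7.23, so (48.77 − 5.277)·Km = 7.23 − 1.99.
Km = 5.240/43.50 = 0.120 mM; then Vmax = 1.99(0.120+0.0408)/0.0408 = 7.87 μmol·min⁻¹.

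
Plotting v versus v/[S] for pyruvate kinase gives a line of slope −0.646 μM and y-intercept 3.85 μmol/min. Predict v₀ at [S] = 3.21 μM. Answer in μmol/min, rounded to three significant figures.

In the Eadie–Hofstee form v = Vmax − Km·(v/[S]), the slope is −Km and the intercept is Vmax, so Km = 0.646 μM and Vmax = 3.85 μmol/min.
v = 3.85 × 3.21/(0.646 + 3.21) = 3.21 μmol/min.

3.21 μmol/min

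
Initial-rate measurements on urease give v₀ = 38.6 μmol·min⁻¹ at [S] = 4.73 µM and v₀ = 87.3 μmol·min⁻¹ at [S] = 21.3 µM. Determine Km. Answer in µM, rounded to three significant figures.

From v = Vmax[S]/(Km+[S]), each point gives Vmax = v(Km+[S])/[S].
Equating: 38.6(Km+4.73)/4.73 = 87.3(Km+21.3)/21.3.
8.161·Km + 38.6 = 4.099·Km + 87.3, so (8.161 − 4.099)·Km = 87.3 − 38.6.
Km = 48.70/4.062 = 12.0 µM; then Vmax = 38.6(12.0+4.73)/4.73 = 136 μmol·min⁻¹.

12.0 µM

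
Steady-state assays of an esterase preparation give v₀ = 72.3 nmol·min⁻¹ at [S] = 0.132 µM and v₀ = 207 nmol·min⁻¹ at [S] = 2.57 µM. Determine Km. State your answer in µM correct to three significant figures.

From v = Vmax[S]/(Km+[S]), each point gives Vmax = v(Km+[S])/[S].
Equating: 72.3(Km+0.132)/0.132 = 207(Km+2.57)/2.57.
547.7·Km + 72.3 = 80.54·Km + 207, so (547.7 − 80.54)·Km = 207 − 72.3.
Km = 134.7/467.2 = 0.288 µM; then Vmax = 72.3(0.288+0.132)/0.132 = 230 nmol·min⁻¹.

0.288 µM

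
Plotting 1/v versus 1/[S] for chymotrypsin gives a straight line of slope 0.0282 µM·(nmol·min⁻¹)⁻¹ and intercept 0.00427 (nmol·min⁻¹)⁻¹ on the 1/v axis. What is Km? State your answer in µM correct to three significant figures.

6.60 µM

y-intercept = 1/Vmax ⇒ Vmax = 234 nmol·min⁻¹; slope = Km/Vmax ⇒ Km = slope × Vmax.
Km = 0.0282 × 234 = 6.60 µM.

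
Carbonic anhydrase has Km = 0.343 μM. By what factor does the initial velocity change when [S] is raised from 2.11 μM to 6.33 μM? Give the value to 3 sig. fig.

1.10

Since Vmax cancels, v₂/v₁ = [S]₂(Km+[S]₁) / [S]₁(Km+[S]₂).
= 6.33×(0.343+2.11) / (2.11×(0.343+6.33)) = 15.53/14.08 = 1.10.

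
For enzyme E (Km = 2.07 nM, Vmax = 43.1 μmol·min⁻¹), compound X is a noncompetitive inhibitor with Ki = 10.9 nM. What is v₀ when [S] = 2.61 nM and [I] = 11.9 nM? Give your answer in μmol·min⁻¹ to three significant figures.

With α = 1 + [I]/Ki = 1 + 11.9/10.9 = 2.092, the noncompetitive rate law is v = (Vmax/α)·[S] / (Km + [S]).
v = (43.1/2.092)×2.61 / (2.07 + 2.61) = 53.78/4.680 = 11.5 μmol·min⁻¹.

11.5 μmol·min⁻¹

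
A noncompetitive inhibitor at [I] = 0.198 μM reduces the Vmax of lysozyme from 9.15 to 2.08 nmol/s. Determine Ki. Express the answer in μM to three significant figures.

Noncompetitive: Vmax,app = Vmax/α with α = 1 + [I]/Ki.
α = Vmax/Vmax,app = 9.15/2.08 = 4.399.
Since α = 1 + [I]/Ki, [I]/Ki = 4.399 − 1 = 3.399 and Ki = 0.198/3.399 = 0.0583 μM.

0.0583 μM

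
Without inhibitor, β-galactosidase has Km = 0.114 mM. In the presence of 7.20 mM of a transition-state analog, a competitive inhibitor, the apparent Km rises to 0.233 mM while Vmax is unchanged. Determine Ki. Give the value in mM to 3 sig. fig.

6.90 mM

Competitive: Km,app = α·Km with α = 1 + [I]/Ki.
α = Km,app/Km = 0.233/0.114 = 2.044.
Since α = 1 + [I]/Ki, [I]/Ki = 2.044 − 1 = 1.044 and Ki = 7.20/1.044 = 6.90 mM.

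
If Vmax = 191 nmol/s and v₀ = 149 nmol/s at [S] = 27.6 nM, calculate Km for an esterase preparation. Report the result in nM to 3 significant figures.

v/Vmax = 149/191 = 0.7801 = [S]/(Km+[S]).
So Km + [S] = [S]/0.7801 = 35.38 nM, giving Km = 35.38 − 27.6 = 7.78 nM.

7.78 nM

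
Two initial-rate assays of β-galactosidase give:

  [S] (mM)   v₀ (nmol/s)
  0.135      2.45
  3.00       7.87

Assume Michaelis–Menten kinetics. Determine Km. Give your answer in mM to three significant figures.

In reciprocal form, 1/v = (Km/Vmax)·(1/[S]) + 1/Vmax. The two points give (1/[S], 1/v) = (7.407, 0.4082) and (0.3333, 0.1271).
Slope = (0.4082 − 0.1271)/(7.407 − 0.3333) = 0.03974; intercept = 0.4082 − 0.03974×7.407 = 0.1138.
Vmax = 1/intercept = 8.79 nmol/s; Km = slope × Vmax = 0.03974 × 8.79 = 0.349 mM.

0.349 mM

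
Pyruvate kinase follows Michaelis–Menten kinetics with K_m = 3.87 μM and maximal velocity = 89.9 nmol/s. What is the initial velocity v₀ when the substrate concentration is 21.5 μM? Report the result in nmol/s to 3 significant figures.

[S]/(Km+[S]) = 21.5/25.37 = 0.8475, the fractional saturation.
v = 0.8475 × Vmax = 0.8475 × 89.9 = 76.2 nmol/s.

76.2 nmol/s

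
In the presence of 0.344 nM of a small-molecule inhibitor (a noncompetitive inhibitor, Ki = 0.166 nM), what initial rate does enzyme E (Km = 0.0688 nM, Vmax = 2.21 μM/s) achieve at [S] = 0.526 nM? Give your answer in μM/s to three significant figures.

0.636 μM/s

α = 1 + [I]/Ki = 1 + 0.344/0.166 = 3.072.
For a noncompetitive inhibitor, Vmax is reduced to Vmax/α while Km is unchanged: Km,app = 0.0688 nM, Vmax,app = 0.719 μM/s.
v = Vmax,app·[S]/(Km,app + [S]) = 0.719 × 0.526/(0.0688 + 0.526) = 0.636 μM/s.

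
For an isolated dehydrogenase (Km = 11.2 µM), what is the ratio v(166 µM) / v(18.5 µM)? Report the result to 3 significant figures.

Since Vmax cancels, v₂/v₁ = [S]₂(Km+[S]₁) / [S]₁(Km+[S]₂).
= 166×(11.2+18.5) / (18.5×(11.2+166)) = 4930/3278 = 1.50.

1.50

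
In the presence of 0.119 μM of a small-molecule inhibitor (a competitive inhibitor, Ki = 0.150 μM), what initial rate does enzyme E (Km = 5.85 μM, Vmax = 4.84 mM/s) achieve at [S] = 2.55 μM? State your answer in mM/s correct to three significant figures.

0.946 mM/s

α = 1 + [I]/Ki = 1 + 0.119/0.150 = 1.793.
For a competitive inhibitor, Vmax is unchanged and the apparent Km becomes α·Km: Km,app = 10.5 μM, Vmax,app = 4.84 mM/s.
v = Vmax,app·[S]/(Km,app + [S]) = 4.84 × 2.55/(10.5 + 2.55) = 0.946 mM/s.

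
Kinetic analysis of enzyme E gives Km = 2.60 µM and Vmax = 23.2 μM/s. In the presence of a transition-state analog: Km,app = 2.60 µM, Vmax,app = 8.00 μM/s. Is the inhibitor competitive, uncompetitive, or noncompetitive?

noncompetitive

Vmax decreases (23.2 → 8.00 μM/s) while Km is unchanged — pure noncompetitive inhibition.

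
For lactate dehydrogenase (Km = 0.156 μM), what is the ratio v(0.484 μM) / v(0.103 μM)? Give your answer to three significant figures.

1.90

Since Vmax cancels, v₂/v₁ = [S]₂(Km+[S]₁) / [S]₁(Km+[S]₂).
= 0.484×(0.156+0.103) / (0.103×(0.156+0.484)) = 0.1254/0.06592 = 1.90.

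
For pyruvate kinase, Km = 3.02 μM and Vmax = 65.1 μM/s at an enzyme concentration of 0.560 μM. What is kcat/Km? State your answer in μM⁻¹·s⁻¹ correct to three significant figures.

kcat = Vmax/[E]total = 65.1/0.560 = 116 s⁻¹.
kcat/Km = 116/3.02 = 38.5 μM⁻¹·s⁻¹.

38.5 μM⁻¹·s⁻¹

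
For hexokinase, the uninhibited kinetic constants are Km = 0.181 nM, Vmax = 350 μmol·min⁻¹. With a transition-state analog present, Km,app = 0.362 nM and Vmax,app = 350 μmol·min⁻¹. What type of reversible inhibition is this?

competitive

Km increases (0.181 → 0.362 nM) while Vmax is unchanged — the hallmark of competitive inhibition.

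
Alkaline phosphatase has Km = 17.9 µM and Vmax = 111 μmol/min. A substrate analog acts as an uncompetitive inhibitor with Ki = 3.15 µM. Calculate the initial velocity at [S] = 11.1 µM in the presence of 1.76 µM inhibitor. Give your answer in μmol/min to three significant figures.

35.0 μmol/min

With α = 1 + [I]/Ki = 1 + 1.76/3.15 = 1.559, the uncompetitive rate law is v = (Vmax/α)·[S] / (Km/α + [S]).
v = (111/1.559)×11.1 / (17.9/1.559 + 11.1) = 790.5/22.58 = 35.0 μmol/min.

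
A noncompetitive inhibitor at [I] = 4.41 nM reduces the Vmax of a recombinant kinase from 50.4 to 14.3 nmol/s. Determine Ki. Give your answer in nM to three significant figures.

1.75 nM

Noncompetitive: Vmax,app = Vmax/α with α = 1 + [I]/Ki.
α = Vmax/Vmax,app = 50.4/14.3 = 3.524.
Ki = [I]/(α − 1) = 4.41/2.524 = 1.75 nM.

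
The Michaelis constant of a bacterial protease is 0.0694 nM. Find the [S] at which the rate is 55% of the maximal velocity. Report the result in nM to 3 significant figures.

0.0848 nM

v/Vmax = [S]/(Km+[S]) = 0.55, so [S] = Km·0.55/(1 − 0.55) = 0.0694 × 1.222.
[S] = 0.0848 nM.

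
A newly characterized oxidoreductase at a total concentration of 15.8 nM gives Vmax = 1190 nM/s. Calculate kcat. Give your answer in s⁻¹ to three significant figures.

75.3 s⁻¹

kcat = Vmax/[E]total = 1190 nM/s / 15.8 nM = 75.3 s⁻¹.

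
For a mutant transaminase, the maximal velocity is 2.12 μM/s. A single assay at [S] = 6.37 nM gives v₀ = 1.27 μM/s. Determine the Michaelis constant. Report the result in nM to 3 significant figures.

v/Vmax = 1.27/2.12 = 0.5991 = [S]/(Km+[S]).
So Km + [S] = [S]/0.5991 = 10.63 nM, giving Km = 10.63 − 6.37 = 4.26 nM.

4.26 nM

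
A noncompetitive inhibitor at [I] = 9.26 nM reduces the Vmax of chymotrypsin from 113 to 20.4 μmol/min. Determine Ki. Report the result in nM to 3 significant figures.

2.04 nM

Noncompetitive: Vmax,app = Vmax/α with α = 1 + [I]/Ki.
α = Vmax/Vmax,app = 113/20.4 = 5.539.
Since α = 1 + [I]/Ki, [I]/Ki = 5.539 − 1 = 4.539 and Ki = 9.26/4.539 = 2.04 nM.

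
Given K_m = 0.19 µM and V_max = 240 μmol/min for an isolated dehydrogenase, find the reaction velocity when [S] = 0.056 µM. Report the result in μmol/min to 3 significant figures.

v = Vmax·[S]/(Km + [S]) = 240 × 0.056 / (0.19 + 0.056)
  = 13.44 / 0.2460 = 54.6 μmol/min.

54.6 μmol/min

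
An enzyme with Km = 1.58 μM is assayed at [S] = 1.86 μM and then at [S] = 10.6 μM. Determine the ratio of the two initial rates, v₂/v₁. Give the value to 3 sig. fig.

1.61

The fractional saturations are [S]/(Km+[S]) = 1.86/3.440 = 0.5407 and 10.6/12.18 = 0.8703.
v₂/v₁ is just their ratio: 0.8703/0.5407 = 1.61.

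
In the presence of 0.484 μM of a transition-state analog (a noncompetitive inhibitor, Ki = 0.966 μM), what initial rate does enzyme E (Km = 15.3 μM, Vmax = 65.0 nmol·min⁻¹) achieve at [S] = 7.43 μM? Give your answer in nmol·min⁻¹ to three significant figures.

14.2 nmol·min⁻¹

α = 1 + [I]/Ki = 1 + 0.484/0.966 = 1.501.
For a noncompetitive inhibitor, Vmax is reduced to Vmax/α while Km is unchanged: Km,app = 15.3 μM, Vmax,app = 43.3 nmol·min⁻¹.
v = Vmax,app·[S]/(Km,app + [S]) = 43.3 × 7.43/(15.3 + 7.43) = 14.2 nmol·min⁻¹.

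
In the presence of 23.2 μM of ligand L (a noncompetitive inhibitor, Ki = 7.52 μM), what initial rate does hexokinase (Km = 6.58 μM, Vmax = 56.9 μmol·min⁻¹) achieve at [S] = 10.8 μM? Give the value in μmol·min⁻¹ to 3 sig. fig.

8.66 μmol·min⁻¹

With α = 1 + [I]/Ki = 1 + 23.2/7.52 = 4.085, the noncompetitive rate law is v = (Vmax/α)·[S] / (Km + [S]).
v = (56.9/4.085)×10.8 / (6.58 + 10.8) = 150.4/17.38 = 8.66 μmol·min⁻¹.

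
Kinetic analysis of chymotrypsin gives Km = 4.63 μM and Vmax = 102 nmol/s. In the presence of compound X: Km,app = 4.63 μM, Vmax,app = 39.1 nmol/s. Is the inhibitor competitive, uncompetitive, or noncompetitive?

Vmax decreases (102 → 39.1 nmol/s) while Km is unchanged — pure noncompetitive inhibition.

noncompetitive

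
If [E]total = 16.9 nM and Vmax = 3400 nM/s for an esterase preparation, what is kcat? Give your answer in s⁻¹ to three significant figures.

201 s⁻¹

kcat = Vmax/[E]total = 3400 nM/s / 16.9 nM = 201 s⁻¹.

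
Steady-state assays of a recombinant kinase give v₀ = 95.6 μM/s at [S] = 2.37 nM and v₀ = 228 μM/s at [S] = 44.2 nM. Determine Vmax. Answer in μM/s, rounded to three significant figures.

247 μM/s

In reciprocal form, 1/v = (Km/Vmax)·(1/[S]) + 1/Vmax. The two points give (1/[S], 1/v) = (0.4219, 0.01046) and (0.02262, 0.004386).
Slope = (0.01046 − 0.004386)/(0.4219 − 0.02262) = 0.01521; intercept = 0.01046 − 0.01521×0.4219 = 0.004042.
Vmax = 1/intercept = 247 μM/s; Km = slope × Vmax = 0.01521 × 247 = 3.76 nM.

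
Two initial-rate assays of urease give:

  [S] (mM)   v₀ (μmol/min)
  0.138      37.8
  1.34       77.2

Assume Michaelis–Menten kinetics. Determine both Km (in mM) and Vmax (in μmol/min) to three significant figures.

In reciprocal form, 1/v = (Km/Vmax)·(1/[S]) + 1/Vmax. The two points give (1/[S], 1/v) = (7.246, 0.02646) and (0.7463, 0.01295).
Slope = (0.02646 − 0.01295)/(7.246 − 0.7463) = 0.002077; intercept = 0.02646 − 0.002077×7.246 = 0.01140.
Vmax = 1/intercept = 87.7 μmol/min; Km = slope × Vmax = 0.002077 × 87.7 = 0.182 mM.

Km = 0.182 mM; Vmax = 87.7 μmol/min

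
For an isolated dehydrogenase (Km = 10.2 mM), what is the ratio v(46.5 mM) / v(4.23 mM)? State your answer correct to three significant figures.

2.80

Since Vmax cancels, v₂/v₁ = [S]₂(Km+[S]₁) / [S]₁(Km+[S]₂).
= 46.5×(10.2+4.23) / (4.23×(10.2+46.5)) = 671.0/239.8 = 2.80.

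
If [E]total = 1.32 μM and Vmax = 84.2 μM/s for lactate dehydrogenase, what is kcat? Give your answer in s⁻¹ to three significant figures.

kcat = Vmax/[E]total = 84.2 μM/s / 1.32 μM = 63.8 s⁻¹.

63.8 s⁻¹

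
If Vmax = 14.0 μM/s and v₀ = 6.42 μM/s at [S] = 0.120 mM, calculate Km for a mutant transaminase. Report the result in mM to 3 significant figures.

v/Vmax = 6.42/14.0 = 0.4586 = [S]/(Km+[S]).
So Km + [S] = [S]/0.4586 = 0.2617 mM, giving Km = 0.2617 − 0.120 = 0.142 mM.

0.142 mM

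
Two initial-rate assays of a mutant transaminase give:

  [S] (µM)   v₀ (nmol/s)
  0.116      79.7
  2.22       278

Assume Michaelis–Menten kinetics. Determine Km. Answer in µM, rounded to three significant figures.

In reciprocal form, 1/v = (Km/Vmax)·(1/[S]) + 1/Vmax. The two points give (1/[S], 1/v) = (8.621, 0.01255) and (0.4505, 0.003597).
Slope = (0.01255 − 0.003597)/(8.621 − 0.4505) = 0.001095; intercept = 0.01255 − 0.001095×8.621 = 0.003104.
Vmax = 1/intercept = 322 nmol/s; Km = slope × Vmax = 0.001095 × 322 = 0.353 µM.

0.353 µM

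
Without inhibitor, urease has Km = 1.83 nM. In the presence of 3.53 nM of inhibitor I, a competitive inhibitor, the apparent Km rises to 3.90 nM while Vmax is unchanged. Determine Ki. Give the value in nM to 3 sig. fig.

Competitive: Km,app = α·Km with α = 1 + [I]/Ki.
α = Km,app/Km = 3.90/1.83 = 2.131.
Since α = 1 + [I]/Ki, [I]/Ki = 2.131 − 1 = 1.131 and Ki = 3.53/1.131 = 3.12 nM.

3.12 nM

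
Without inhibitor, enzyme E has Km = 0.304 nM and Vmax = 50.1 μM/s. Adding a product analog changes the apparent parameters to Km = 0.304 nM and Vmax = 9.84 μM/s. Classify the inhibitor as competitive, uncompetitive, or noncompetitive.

Vmax decreases (50.1 → 9.84 μM/s) while Km is unchanged — pure noncompetitive inhibition.

noncompetitive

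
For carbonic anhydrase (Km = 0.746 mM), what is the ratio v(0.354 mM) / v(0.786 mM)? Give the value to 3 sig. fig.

Since Vmax cancels, v₂/v₁ = [S]₂(Km+[S]₁) / [S]₁(Km+[S]₂).
= 0.354×(0.746+0.786) / (0.786×(0.746+0.354)) = 0.5423/0.8646 = 0.627.

0.627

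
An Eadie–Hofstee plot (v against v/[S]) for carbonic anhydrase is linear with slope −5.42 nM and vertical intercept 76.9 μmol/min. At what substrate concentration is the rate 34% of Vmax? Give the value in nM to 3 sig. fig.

The Eadie–Hofstee slope gives Km = 5.42 nM (slope = −Km).
v/Vmax = [S]/(Km+[S]) = 0.34 ⇒ [S] = Km·0.34/(1−0.34) = 5.42 × 0.5152 = 2.79 nM.

2.79 nM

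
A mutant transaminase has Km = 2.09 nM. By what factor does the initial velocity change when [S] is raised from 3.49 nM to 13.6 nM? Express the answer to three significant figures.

Since Vmax cancels, v₂/v₁ = [S]₂(Km+[S]₁) / [S]₁(Km+[S]₂).
= 13.6×(2.09+3.49) / (3.49×(2.09+13.6)) = 75.89/54.76 = 1.39.

1.39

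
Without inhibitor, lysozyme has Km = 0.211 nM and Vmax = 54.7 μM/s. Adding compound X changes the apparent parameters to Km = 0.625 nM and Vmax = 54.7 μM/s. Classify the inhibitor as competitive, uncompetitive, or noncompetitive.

Km increases (0.211 → 0.625 nM) while Vmax is unchanged — the hallmark of competitive inhibition.

competitive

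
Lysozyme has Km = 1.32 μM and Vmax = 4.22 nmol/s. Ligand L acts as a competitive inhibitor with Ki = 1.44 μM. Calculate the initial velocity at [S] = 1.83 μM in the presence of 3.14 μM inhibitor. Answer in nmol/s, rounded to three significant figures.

α = 1 + [I]/Ki = 1 + 3.14/1.44 = 3.181.
For a competitive inhibitor, Vmax is unchanged and the apparent Km becomes α·Km: Km,app = 4.20 μM, Vmax,app = 4.22 nmol/s.
v = Vmax,app·[S]/(Km,app + [S]) = 4.22 × 1.83/(4.20 + 1.83) = 1.28 nmol/s.

1.28 nmol/s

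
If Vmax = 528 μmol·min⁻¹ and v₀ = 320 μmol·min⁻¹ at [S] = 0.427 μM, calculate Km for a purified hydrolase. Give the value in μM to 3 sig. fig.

0.278 μM

From v = Vmax[S]/(Km+[S]), Km = [S](Vmax − v)/v.
Km = 0.427 × (528 − 320) / 320 = 88.82/320 = 0.278 μM.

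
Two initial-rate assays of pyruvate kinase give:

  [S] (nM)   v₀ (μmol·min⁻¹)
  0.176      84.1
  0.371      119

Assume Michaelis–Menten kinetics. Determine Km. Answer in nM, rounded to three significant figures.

From v = Vmax[S]/(Km+[S]), each point gives Vmax = v(Km+[S])/[S].
Equating: 84.1(Km+0.176)/0.176 = 119(Km+0.371)/0.371.
477.8·Km + 84.1 = 320.8·Km + 119, so (477.8 − 320.8)·Km = 119 − 84.1.
Km = 34.90/157.1 = 0.222 nM; then Vmax = 84.1(0.222+0.176)/0.176 = 190 μmol·min⁻¹.

0.222 nM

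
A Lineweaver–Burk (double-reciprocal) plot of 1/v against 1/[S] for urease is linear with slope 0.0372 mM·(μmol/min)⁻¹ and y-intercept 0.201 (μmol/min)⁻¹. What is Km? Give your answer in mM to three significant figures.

y-intercept = 1/Vmax ⇒ Vmax = 4.98 μmol/min; slope = Km/Vmax ⇒ Km = slope × Vmax.
Km = 0.0372 × 4.98 = 0.185 mM.

0.185 mM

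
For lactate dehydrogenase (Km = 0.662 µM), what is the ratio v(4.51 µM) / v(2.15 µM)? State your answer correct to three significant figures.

1.14

Since Vmax cancels, v₂/v₁ = [S]₂(Km+[S]₁) / [S]₁(Km+[S]₂).
= 4.51×(0.662+2.15) / (2.15×(0.662+4.51)) = 12.68/11.12 = 1.14.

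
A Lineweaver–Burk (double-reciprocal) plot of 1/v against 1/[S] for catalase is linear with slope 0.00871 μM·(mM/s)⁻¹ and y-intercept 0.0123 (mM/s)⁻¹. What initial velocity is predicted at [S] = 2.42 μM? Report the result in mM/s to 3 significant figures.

62.9 mM/s

The y-intercept is 1/Vmax, so Vmax = 1/0.0123 = 81.3 mM/s.
The slope is Km/Vmax, so Km = 0.00871 × 81.3 = 0.708 μM.
Then v = 81.3 × 2.42/(0.708 + 2.42) = 62.9 mM/s.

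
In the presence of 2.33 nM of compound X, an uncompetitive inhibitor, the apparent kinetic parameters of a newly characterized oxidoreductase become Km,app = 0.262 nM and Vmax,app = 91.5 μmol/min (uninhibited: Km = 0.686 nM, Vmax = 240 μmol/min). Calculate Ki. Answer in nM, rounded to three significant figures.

Uncompetitive: Vmax,app = Vmax/α (and Km,app = Km/α) with α = 1 + [I]/Ki.
α = Vmax/Vmax,app = 240/91.5 = 2.623.
Ki = [I]/(α − 1) = 2.33/1.623 = 1.44 nM.

1.44 nM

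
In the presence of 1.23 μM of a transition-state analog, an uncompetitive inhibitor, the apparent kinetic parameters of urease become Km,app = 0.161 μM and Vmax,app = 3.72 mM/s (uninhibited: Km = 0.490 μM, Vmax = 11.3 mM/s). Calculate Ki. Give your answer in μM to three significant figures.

0.604 μM

Uncompetitive: Vmax,app = Vmax/α (and Km,app = Km/α) with α = 1 + [I]/Ki.
α = Vmax/Vmax,app = 11.3/3.72 = 3.038.
Ki = [I]/(α − 1) = 1.23/2.038 = 0.604 μM.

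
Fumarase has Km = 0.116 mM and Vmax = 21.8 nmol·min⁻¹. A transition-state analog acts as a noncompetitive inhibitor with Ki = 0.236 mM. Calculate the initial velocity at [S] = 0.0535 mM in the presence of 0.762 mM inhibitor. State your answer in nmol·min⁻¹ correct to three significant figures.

With α = 1 + [I]/Ki = 1 + 0.762/0.236 = 4.229, the noncompetitive rate law is v = (Vmax/α)·[S] / (Km + [S]).
v = (21.8/4.229)×0.0535 / (0.116 + 0.0535) = 0.2758/0.1695 = 1.63 nmol·min⁻¹.

1.63 nmol·min⁻¹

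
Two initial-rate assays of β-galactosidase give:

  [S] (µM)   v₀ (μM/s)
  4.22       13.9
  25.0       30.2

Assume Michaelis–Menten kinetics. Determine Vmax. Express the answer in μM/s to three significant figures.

39.6 μM/s

In reciprocal form, 1/v = (Km/Vmax)·(1/[S]) + 1/Vmax. The two points give (1/[S], 1/v) = (0.2370, 0.07194) and (0.04000, 0.03311).
Slope = (0.07194 − 0.03311)/(0.2370 − 0.04000) = 0.1971; intercept = 0.07194 − 0.1971×0.2370 = 0.02523.
Vmax = 1/intercept = 39.6 μM/s; Km = slope × Vmax = 0.1971 × 39.6 = 7.81 µM.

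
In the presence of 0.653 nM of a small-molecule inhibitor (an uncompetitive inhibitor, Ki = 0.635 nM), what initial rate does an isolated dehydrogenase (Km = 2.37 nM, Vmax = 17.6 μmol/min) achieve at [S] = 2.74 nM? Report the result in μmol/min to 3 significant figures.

6.08 μmol/min

α = 1 + [I]/Ki = 1 + 0.653/0.635 = 2.028.
For an uncompetitive inhibitor, both parameters are divided by α, giving Vmax/α and Km/α: Km,app = 1.17 nM, Vmax,app = 8.68 μmol/min.
v = Vmax,app·[S]/(Km,app + [S]) = 8.68 × 2.74/(1.17 + 2.74) = 6.08 μmol/min.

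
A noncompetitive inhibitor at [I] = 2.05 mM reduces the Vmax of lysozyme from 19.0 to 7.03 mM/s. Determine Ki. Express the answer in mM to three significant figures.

Noncompetitive: Vmax,app = Vmax/α with α = 1 + [I]/Ki.
α = Vmax/Vmax,app = 19.0/7.03 = 2.703.
Ki = [I]/(α − 1) = 2.05/1.703 = 1.20 mM.

1.20 mM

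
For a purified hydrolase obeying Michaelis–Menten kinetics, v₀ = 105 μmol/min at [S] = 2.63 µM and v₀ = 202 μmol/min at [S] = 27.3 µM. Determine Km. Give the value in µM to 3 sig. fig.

2.98 µM

From v = Vmax[S]/(Km+[S]), each point gives Vmax = v(Km+[S])/[S].
Equating: 105(Km+2.63)/2.63 = 202(Km+27.3)/27.3.
39.92·Km + 105 = 7.399·Km + 202, so (39.92 − 7.399)·Km = 202 − 105.
Km = 97.00/32.52 = 2.98 µM; then Vmax = 105(2.98+2.63)/2.63 = 224 μmol/min.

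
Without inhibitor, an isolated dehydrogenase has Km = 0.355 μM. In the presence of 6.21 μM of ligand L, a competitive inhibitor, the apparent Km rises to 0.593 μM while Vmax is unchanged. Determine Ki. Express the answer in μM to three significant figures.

Competitive: Km,app = α·Km with α = 1 + [I]/Ki.
α = Km,app/Km = 0.593/0.355 = 1.670.
Since α = 1 + [I]/Ki, [I]/Ki = 1.670 − 1 = 0.6704 and Ki = 6.21/0.6704 = 9.26 μM.

9.26 μM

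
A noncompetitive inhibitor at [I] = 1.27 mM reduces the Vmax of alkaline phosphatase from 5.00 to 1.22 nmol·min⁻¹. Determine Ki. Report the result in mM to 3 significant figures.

0.410 mM

Noncompetitive: Vmax,app = Vmax/α with α = 1 + [I]/Ki.
α = Vmax/Vmax,app = 5.00/1.22 = 4.098.
Since α = 1 + [I]/Ki, [I]/Ki = 4.098 − 1 = 3.098 and Ki = 1.27/3.098 = 0.410 mM.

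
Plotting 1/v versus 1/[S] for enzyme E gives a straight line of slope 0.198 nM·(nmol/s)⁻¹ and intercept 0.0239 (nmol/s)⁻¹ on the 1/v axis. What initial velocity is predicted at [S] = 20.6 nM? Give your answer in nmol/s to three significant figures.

29.8 nmol/s

The y-intercept is 1/Vmax, so Vmax = 1/0.0239 = 41.8 nmol/s.
The slope is Km/Vmax, so Km = 0.198 × 41.8 = 8.28 nM.
Then v = 41.8 × 20.6/(8.28 + 20.6) = 29.8 nmol/s.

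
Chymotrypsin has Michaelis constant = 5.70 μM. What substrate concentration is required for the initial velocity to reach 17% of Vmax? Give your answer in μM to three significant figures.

1.17 μM

v/Vmax = [S]/(Km+[S]) = 0.17, so [S] = Km·0.17/(1 − 0.17) = 5.70 × 0.2048.
[S] = 1.17 μM.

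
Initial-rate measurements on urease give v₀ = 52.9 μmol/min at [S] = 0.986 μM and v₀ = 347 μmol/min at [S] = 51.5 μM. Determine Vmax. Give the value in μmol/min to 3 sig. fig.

From v = Vmax[S]/(Km+[S]), each point gives Vmax = v(Km+[S])/[S].
Equating: 52.9(Km+0.986)/0.986 = 347(Km+51.5)/51.5.
53.65·Km + 52.9 = 6.738·Km + 347, so (53.65 − 6.738)·Km = 347 − 52.9.
Km = 294.1/46.91 = 6.27 μM; then Vmax = 52.9(6.27+0.986)/0.986 = 389 μmol/min.

389 μmol/min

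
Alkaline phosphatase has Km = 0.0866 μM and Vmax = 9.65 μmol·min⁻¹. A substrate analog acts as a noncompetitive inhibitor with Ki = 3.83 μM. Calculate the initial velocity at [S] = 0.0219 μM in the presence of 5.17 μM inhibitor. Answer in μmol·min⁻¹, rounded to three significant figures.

0.829 μmol·min⁻¹

With α = 1 + [I]/Ki = 1 + 5.17/3.83 = 2.350, the noncompetitive rate law is v = (Vmax/α)·[S] / (Km + [S]).
v = (9.65/2.350)×0.0219 / (0.0866 + 0.0219) = 0.08993/0.1085 = 0.829 μmol·min⁻¹.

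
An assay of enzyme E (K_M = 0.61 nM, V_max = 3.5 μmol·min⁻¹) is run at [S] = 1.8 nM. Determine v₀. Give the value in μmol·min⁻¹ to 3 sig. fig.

[S]/(Km+[S]) = 1.8/2.410 = 0.7469, the fractional saturation.
v = 0.7469 × Vmax = 0.7469 × 3.5 = 2.61 μmol·min⁻¹.

2.61 μmol·min⁻¹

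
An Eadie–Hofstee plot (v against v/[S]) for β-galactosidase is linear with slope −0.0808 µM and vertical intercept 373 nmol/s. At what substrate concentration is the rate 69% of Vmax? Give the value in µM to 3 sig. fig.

The Eadie–Hofstee slope gives Km = 0.0808 µM (slope = −Km).
v/Vmax = [S]/(Km+[S]) = 0.69 ⇒ [S] = Km·0.69/(1−0.69) = 0.0808 × 2.226 = 0.180 µM.

0.180 µM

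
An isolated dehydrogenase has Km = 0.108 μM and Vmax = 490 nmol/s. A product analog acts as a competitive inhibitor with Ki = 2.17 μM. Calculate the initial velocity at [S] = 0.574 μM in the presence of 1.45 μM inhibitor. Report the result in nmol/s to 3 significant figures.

373 nmol/s

With α = 1 + [I]/Ki = 1 + 1.45/2.17 = 1.668, the competitive rate law is v = Vmax[S] / (αKm + [S]).
v = 490×0.574 / (1.668×0.108 + 0.574) = 281.3/0.7542 = 373 nmol/s.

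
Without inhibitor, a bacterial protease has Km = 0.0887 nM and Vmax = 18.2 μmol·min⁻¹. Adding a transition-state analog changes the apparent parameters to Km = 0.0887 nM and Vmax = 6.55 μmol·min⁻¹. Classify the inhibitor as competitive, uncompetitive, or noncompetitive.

noncompetitive

Vmax decreases (18.2 → 6.55 μmol·min⁻¹) while Km is unchanged — pure noncompetitive inhibition.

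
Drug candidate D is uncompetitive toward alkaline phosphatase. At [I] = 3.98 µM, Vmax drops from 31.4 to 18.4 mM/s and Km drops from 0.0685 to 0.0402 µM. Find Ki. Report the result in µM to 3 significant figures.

5.63 µM

Uncompetitive: Vmax,app = Vmax/α (and Km,app = Km/α) with α = 1 + [I]/Ki.
α = Vmax/Vmax,app = 31.4/18.4 = 1.707.
Since α = 1 + [I]/Ki, [I]/Ki = 1.707 − 1 = 0.7065 and Ki = 3.98/0.7065 = 5.63 µM.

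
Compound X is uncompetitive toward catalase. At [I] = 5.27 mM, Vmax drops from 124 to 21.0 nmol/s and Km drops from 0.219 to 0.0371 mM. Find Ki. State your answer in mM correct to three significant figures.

1.07 mM

Uncompetitive: Vmax,app = Vmax/α (and Km,app = Km/α) with α = 1 + [I]/Ki.
α = Vmax/Vmax,app = 124/21.0 = 5.905.
Since α = 1 + [I]/Ki, [I]/Ki = 5.905 − 1 = 4.905 and Ki = 5.27/4.905 = 1.07 mM.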